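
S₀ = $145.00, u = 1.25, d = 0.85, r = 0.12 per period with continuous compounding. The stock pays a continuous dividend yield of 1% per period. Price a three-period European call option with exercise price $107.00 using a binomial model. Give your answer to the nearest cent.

Per-period risk-free factor R = e^0.12 = 1.1275; dividend-adjusted growth = e^(0.12−0.01) = 1.1163.
Risk-neutral probability p = (1.1163 − 0.85)/(1.25 − 0.85) = 0.2663/0.4000 = 0.6657
Terminal stock prices: S_uuu = 283.2, S_uud = 192.6, S_udd = 131, S_ddd = 89.05
Terminal payoffs (S − K): max(176.2, 0) = 176.2, max(85.58, 0) = 85.58, max(23.95, 0) = 23.95, max(-17.95, 0) = 0
Node uu (S = 226.6): V_uu = e^(−0.12)·[0.6657·176.2031 + 0.3343·85.5781] = 129.4077
Node ud (S = 154.1): V_ud = e^(−0.12)·[0.6657·85.5781 + 0.3343·23.9531] = 57.6291
Node dd (S = 104.8): V_dd = e^(−0.12)·[0.6657·23.9531 + 0.3343·0.0000] = 14.1424
Node u (S = 181.2): V_u = e^(−0.12)·[0.6657·129.4077 + 0.3343·57.6291] = 93.4918
Node d (S = 123.2): V_d = e^(−0.12)·[0.6657·57.6291 + 0.3343·14.1424] = 38.2185
Node 0 (S = 145): V_0 = e^(−0.12)·[0.6657·93.4918 + 0.3343·38.2185] = 66.5312

$66.53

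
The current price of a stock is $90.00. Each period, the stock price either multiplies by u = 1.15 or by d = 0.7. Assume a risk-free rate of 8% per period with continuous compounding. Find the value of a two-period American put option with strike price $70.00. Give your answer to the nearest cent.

Risk-neutral probability p = (e^0.08 − 0.7)/(1.15 − 0.7) = 0.3833/0.4500 = 0.8517
Terminal stock prices: S_uu = 119, S_ud = 72.45, S_dd = 44.1
Terminal payoffs (K − S): max(-49.02, 0) = 0, max(-2.45, 0) = 0, max(25.9, 0) = 25.9
Node u (S = 103.5): continuation = e^(−0.08)·[0.8517·0.0000 + 0.1483·0.0000] = 0.0000; exercise value = 0.0000 ≤ continuation, so V_u = 0.0000
Node d (S = 63): continuation = e^(−0.08)·[0.8517·0.0000 + 0.1483·25.9000] = 3.5445; exercise value = 7.0000 > continuation, so V_d = 7.0000 (exercise)
Node 0 (S = 90): continuation = e^(−0.08)·[0.8517·0.0000 + 0.1483·7.0000] = 0.9580; exercise value = 0.0000 ≤ continuation, so V_0 = 0.9580

$0.96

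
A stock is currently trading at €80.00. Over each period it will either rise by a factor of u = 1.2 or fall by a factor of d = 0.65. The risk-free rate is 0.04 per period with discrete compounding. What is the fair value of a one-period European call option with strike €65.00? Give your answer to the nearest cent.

Risk-neutral probability p = (1 + 0.04 − 0.65)/(1.2 − 0.65) = 0.3900/0.5500 = 0.7091
Terminal stock prices: S_u = 96, S_d = 52
Terminal payoffs (S − K): max(31, 0) = 31, max(-13, 0) = 0
Node 0 (S = 80): V_0 = 1/1.04·[0.7091·31.0000 + 0.2909·0.0000] = 21.1364

€21.14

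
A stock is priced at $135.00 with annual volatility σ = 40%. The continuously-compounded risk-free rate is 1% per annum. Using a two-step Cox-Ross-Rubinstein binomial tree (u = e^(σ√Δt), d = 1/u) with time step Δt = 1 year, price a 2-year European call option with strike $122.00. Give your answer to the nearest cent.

$36.09

CRR parameters: u = e^(σ√Δt) = e^(0.4·√1) = 1.4918, d = 1/u = 0.6703
Per-period rate: rΔt = 0.01·1 = 0.01, so R = e^0.01 = 1.0101
Risk-neutral probability p = (e^0.01 − 0.6703)/(1.4918 − 0.6703) = 0.3397/0.8215 = 0.4135
Terminal stock prices: S_uu = 300.4, S_ud = 135, S_dd = 60.66
Terminal payoffs (S − K): max(178.4, 0) = 178.4, max(13, 0) = 13, max(-61.34, 0) = 0
Node u (S = 201.4): V_u = e^(−0.01)·[0.4135·178.4480 + 0.5865·13.0000] = 80.6103
Node d (S = 90.49): V_d = e^(−0.01)·[0.4135·13.0000 + 0.5865·0.0000] = 5.3226
Node 0 (S = 135): V_0 = e^(−0.01)·[0.4135·80.6103 + 0.5865·5.3226] = 36.0948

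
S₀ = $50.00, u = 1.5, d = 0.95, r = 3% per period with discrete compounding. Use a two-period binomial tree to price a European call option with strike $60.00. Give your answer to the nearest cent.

Risk-neutral probability p = (1 + 0.03 − 0.95)/(1.5 − 0.95) = 0.0800/0.5500 = 0.1455
Terminal stock prices: S_uu = 112.5, S_ud = 71.25, S_dd = 45.12
Terminal payoffs (S − K): max(52.5, 0) = 52.5, max(11.25, 0) = 11.25, max(-14.88, 0) = 0
Node u (S = 75): V_u = 1/1.03·[0.1455·52.5000 + 0.8545·11.2500] = 16.7476
Node d (S = 47.5): V_d = 1/1.03·[0.1455·11.2500 + 0.8545·0.0000] = 1.5887
Node 0 (S = 50): V_0 = 1/1.03·[0.1455·16.7476 + 0.8545·1.5887] = 3.6831

$3.68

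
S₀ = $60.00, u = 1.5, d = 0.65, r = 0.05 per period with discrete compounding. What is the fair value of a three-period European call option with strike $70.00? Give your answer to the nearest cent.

Risk-neutral probability p = (1 + 0.05 − 0.65)/(1.5 − 0.65) = 0.4000/0.8500 = 0.4706
Terminal stock prices: S_uuu = 202.5, S_uud = 87.75, S_udd = 38.03, S_ddd = 16.48
Terminal payoffs (S − K): max(132.5, 0) = 132.5, max(17.75, 0) = 17.75, max(-31.97, 0) = 0, max(-53.52, 0) = 0
Node uu (S = 135): V_uu = 1/1.05·[0.4706·132.5000 + 0.5294·17.7500] = 68.3333
Node ud (S = 58.5): V_ud = 1/1.05·[0.4706·17.7500 + 0.5294·0.0000] = 7.9552
Node dd (S = 25.35): V_dd = 1/1.05·[0.4706·0.0000 + 0.5294·0.0000] = 0.0000
Node u (S = 90): V_u = 1/1.05·[0.4706·68.3333 + 0.5294·7.9552] = 34.6366
Node d (S = 39): V_d = 1/1.05·[0.4706·7.9552 + 0.5294·0.0000] = 3.5653
Node 0 (S = 60): V_0 = 1/1.05·[0.4706·34.6366 + 0.5294·3.5653] = 17.3211

$17.32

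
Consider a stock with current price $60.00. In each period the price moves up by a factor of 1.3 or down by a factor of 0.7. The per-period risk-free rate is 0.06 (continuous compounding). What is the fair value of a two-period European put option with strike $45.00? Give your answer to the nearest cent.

Risk-neutral probability p = (e^0.06 − 0.7)/(1.3 − 0.7) = 0.3618/0.6000 = 0.6031
Terminal stock prices: S_uu = 101.4, S_ud = 54.6, S_dd = 29.4
Terminal payoffs (K − S): max(-56.4, 0) = 0, max(-9.6, 0) = 0, max(15.6, 0) = 15.6
Node u (S = 78): V_u = e^(−0.06)·[0.6031·0.0000 + 0.3969·0.0000] = 0.0000
Node d (S = 42): V_d = e^(−0.06)·[0.6031·0.0000 + 0.3969·15.6000] = 5.8316
Node 0 (S = 60): V_0 = e^(−0.06)·[0.6031·0.0000 + 0.3969·5.8316] = 2.1800

$2.18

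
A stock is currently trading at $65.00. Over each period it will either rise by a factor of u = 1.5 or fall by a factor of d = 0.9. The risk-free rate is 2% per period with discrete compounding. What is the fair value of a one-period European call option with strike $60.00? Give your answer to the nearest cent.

$7.35

Risk-neutral probability p = (1 + 0.02 − 0.9)/(1.5 − 0.9) = 0.1200/0.6000 = 0.2000
Terminal stock prices: S_u = 97.5, S_d = 58.5
Terminal payoffs (S − K): max(37.5, 0) = 37.5, max(-1.5, 0) = 0
Node 0 (S = 65): V_0 = 1/1.02·[0.2000·37.5000 + 0.8000·0.0000] = 7.3529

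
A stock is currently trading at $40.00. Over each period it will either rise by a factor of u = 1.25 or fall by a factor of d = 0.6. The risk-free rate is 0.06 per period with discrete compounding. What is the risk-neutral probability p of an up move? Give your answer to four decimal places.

p = 0.7077

Risk-neutral probability p = (1 + 0.06 − 0.6)/(1.25 − 0.6) = 0.4600/0.6500 = 0.7077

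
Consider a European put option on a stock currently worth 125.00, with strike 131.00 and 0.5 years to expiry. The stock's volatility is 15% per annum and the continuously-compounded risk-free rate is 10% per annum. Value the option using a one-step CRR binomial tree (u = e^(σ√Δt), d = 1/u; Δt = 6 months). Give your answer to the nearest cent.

CRR parameters: u = e^(σ√Δt) = e^(0.15·√0.5) = 1.1119, d = 1/u = 0.8994
Per-period rate: rΔt = 0.1·0.5 = 0.05, so R = e^0.05 = 1.0513
Risk-neutral probability p = (e^0.05 − 0.8994)/(1.1119 − 0.8994) = 0.1519/0.2125 = 0.7148
Terminal stock prices: S_u = 139, S_d = 112.4
Terminal payoffs (K − S): max(-7.987, 0) = 0, max(18.58, 0) = 18.58
Node 0 (S = 125): V_0 = e^(−0.05)·[0.7148·0.0000 + 0.2852·18.5793] = 5.0413

5.04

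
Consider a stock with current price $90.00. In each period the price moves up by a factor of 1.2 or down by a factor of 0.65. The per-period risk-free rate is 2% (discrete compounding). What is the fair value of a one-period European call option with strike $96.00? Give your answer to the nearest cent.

$7.91

Risk-neutral probability p = (1 + 0.02 − 0.65)/(1.2 − 0.65) = 0.3700/0.5500 = 0.6727
Terminal stock prices: S_u = 108, S_d = 58.5
Terminal payoffs (S − K): max(12, 0) = 12, max(-37.5, 0) = 0
Node 0 (S = 90): V_0 = 1/1.02·[0.6727·12.0000 + 0.3273·0.0000] = 7.9144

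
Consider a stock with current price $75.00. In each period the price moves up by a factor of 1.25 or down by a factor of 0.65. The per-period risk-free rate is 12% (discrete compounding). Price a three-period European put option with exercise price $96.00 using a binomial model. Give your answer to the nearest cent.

$10.60

Risk-neutral probability p = (1 + 0.12 − 0.65)/(1.25 − 0.65) = 0.4700/0.6000 = 0.7833
Terminal stock prices: S_uuu = 146.5, S_uud = 76.17, S_udd = 39.61, S_ddd = 20.6
Terminal payoffs (K − S): max(-50.48, 0) = 0, max(19.83, 0) = 19.83, max(56.39, 0) = 56.39, max(75.4, 0) = 75.4
Node uu (S = 117.2): V_uu = 1/1.12·[0.7833·0.0000 + 0.2167·19.8281] = 3.8358
Node ud (S = 60.94): V_ud = 1/1.12·[0.7833·19.8281 + 0.2167·56.3906] = 24.7768
Node dd (S = 31.69): V_dd = 1/1.12·[0.7833·56.3906 + 0.2167·75.4031] = 54.0268
Node u (S = 93.75): V_u = 1/1.12·[0.7833·3.8358 + 0.2167·24.7768] = 7.4759
Node d (S = 48.75): V_d = 1/1.12·[0.7833·24.7768 + 0.2167·54.0268] = 27.7806
Node 0 (S = 75): V_0 = 1/1.12·[0.7833·7.4759 + 0.2167·27.7806] = 10.6029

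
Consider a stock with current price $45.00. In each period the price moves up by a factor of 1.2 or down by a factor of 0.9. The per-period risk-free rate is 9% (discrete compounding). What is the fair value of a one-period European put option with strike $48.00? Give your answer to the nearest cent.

$2.52

Risk-neutral probability p = (1 + 0.09 − 0.9)/(1.2 − 0.9) = 0.1900/0.3000 = 0.6333
Terminal stock prices: S_u = 54, S_d = 40.5
Terminal payoffs (K − S): max(-6, 0) = 0, max(7.5, 0) = 7.5
Node 0 (S = 45): V_0 = 1/1.09·[0.6333·0.0000 + 0.3667·7.5000] = 2.5229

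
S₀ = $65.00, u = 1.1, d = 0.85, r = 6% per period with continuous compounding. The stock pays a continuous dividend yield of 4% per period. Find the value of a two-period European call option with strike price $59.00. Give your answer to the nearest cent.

Per-period risk-free factor R = e^0.06 = 1.0618; dividend-adjusted growth = e^(0.06−0.04) = 1.0202.
Risk-neutral probability p = (1.0202 − 0.85)/(1.1 − 0.85) = 0.1702/0.2500 = 0.6808
Terminal stock prices: S_uu = 78.65, S_ud = 60.77, S_dd = 46.96
Terminal payoffs (S − K): max(19.65, 0) = 19.65, max(1.775, 0) = 1.775, max(-12.04, 0) = 0
Node u (S = 71.5): V_u = e^(−0.06)·[0.6808·19.6500 + 0.3192·1.7750] = 13.1323
Node d (S = 55.25): V_d = e^(−0.06)·[0.6808·1.7750 + 0.3192·0.0000] = 1.1381
Node 0 (S = 65): V_0 = e^(−0.06)·[0.6808·13.1323 + 0.3192·1.1381] = 8.7620

$8.76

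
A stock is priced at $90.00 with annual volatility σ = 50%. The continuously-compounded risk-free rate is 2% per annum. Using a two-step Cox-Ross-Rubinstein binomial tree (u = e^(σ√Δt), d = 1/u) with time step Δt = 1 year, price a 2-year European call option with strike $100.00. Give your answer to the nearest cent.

$21.90

CRR parameters: u = e^(σ√Δt) = e^(0.5·√1) = 1.6487, d = 1/u = 0.6065
Per-period rate: rΔt = 0.02·1 = 0.02, so R = e^0.02 = 1.0202
Risk-neutral probability p = (e^0.02 − 0.6065)/(1.6487 − 0.6065) = 0.4137/1.0422 = 0.3969
Terminal stock prices: S_uu = 244.6, S_ud = 90, S_dd = 33.11
Terminal payoffs (S − K): max(144.6, 0) = 144.6, max(-10, 0) = 0, max(-66.89, 0) = 0
Node u (S = 148.4): V_u = e^(−0.02)·[0.3969·144.6454 + 0.6031·0.0000] = 56.2764
Node d (S = 54.59): V_d = e^(−0.02)·[0.3969·0.0000 + 0.6031·0.0000] = 0.0000
Node 0 (S = 90): V_0 = e^(−0.02)·[0.3969·56.2764 + 0.6031·0.0000] = 21.8951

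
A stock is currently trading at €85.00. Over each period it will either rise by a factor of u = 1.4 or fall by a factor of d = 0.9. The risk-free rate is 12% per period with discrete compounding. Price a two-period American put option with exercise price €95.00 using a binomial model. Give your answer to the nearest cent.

€10.00

Risk-neutral probability p = (1 + 0.12 − 0.9)/(1.4 − 0.9) = 0.2200/0.5000 = 0.4400
Terminal stock prices: S_uu = 166.6, S_ud = 107.1, S_dd = 68.85
Terminal payoffs (K − S): max(-71.6, 0) = 0, max(-12.1, 0) = 0, max(26.15, 0) = 26.15
Node u (S = 119): continuation = 1/1.12·[0.4400·0.0000 + 0.5600·0.0000] = 0.0000; exercise value = 0.0000 ≤ continuation, so V_u = 0.0000
Node d (S = 76.5): continuation = 1/1.12·[0.4400·0.0000 + 0.5600·26.1500] = 13.0750; exercise value = 18.5000 > continuation, so V_d = 18.5000 (exercise)
Node 0 (S = 85): continuation = 1/1.12·[0.4400·0.0000 + 0.5600·18.5000] = 9.2500; exercise value = 10.0000 > continuation, so V_0 = 10.0000 (exercise)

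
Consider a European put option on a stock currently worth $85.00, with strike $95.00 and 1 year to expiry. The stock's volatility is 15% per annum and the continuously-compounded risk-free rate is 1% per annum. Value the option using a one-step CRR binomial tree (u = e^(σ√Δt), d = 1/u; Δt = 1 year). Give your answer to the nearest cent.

CRR parameters: u = e^(σ√Δt) = e^(0.15·√1) = 1.1618, d = 1/u = 0.8607
Per-period rate: rΔt = 0.01·1 = 0.01, so R = e^0.01 = 1.0101
Risk-neutral probability p = (e^0.01 − 0.8607)/(1.1618 − 0.8607) = 0.1493/0.3011 = 0.4959
Terminal stock prices: S_u = 98.76, S_d = 73.16
Terminal payoffs (K − S): max(-3.756, 0) = 0, max(21.84, 0) = 21.84
Node 0 (S = 85): V_0 = e^(−0.01)·[0.4959·0.0000 + 0.5041·21.8398] = 10.8989

$10.90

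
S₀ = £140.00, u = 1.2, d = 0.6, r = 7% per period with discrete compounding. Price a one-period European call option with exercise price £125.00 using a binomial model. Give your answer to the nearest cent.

£31.48

Risk-neutral probability p = (1 + 0.07 − 0.6)/(1.2 − 0.6) = 0.4700/0.6000 = 0.7833
Terminal stock prices: S_u = 168, S_d = 84
Terminal payoffs (S − K): max(43, 0) = 43, max(-41, 0) = 0
Node 0 (S = 140): V_0 = 1/1.07·[0.7833·43.0000 + 0.2167·0.0000] = 31.4798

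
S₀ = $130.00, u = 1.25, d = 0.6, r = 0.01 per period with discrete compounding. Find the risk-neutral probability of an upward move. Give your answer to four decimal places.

p = 0.6308

Risk-neutral probability p = (1 + 0.01 − 0.6)/(1.25 − 0.6) = 0.4100/0.6500 = 0.6308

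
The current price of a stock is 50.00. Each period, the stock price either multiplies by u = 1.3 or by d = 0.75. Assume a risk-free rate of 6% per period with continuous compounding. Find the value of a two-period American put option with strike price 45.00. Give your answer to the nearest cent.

3.06

Risk-neutral probability p = (e^0.06 − 0.75)/(1.3 − 0.75) = 0.3118/0.5500 = 0.5670
Terminal stock prices: S_uu = 84.5, S_ud = 48.75, S_dd = 28.12
Terminal payoffs (K − S): max(-39.5, 0) = 0, max(-3.75, 0) = 0, max(16.88, 0) = 16.88
Node u (S = 65): continuation = e^(−0.06)·[0.5670·0.0000 + 0.4330·0.0000] = 0.0000; exercise value = 0.0000 ≤ continuation, so V_u = 0.0000
Node d (S = 37.5): continuation = e^(−0.06)·[0.5670·0.0000 + 0.4330·16.8750] = 6.8817; exercise value = 7.5000 > continuation, so V_d = 7.5000 (exercise)
Node 0 (S = 50): continuation = e^(−0.06)·[0.5670·0.0000 + 0.4330·7.5000] = 3.0586; exercise value = 0.0000 ≤ continuation, so V_0 = 3.0586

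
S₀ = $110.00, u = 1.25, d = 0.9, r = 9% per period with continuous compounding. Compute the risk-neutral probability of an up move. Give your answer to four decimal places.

p = 0.5548

Risk-neutral probability p = (e^0.09 − 0.9)/(1.25 − 0.9) = 0.1942/0.3500 = 0.5548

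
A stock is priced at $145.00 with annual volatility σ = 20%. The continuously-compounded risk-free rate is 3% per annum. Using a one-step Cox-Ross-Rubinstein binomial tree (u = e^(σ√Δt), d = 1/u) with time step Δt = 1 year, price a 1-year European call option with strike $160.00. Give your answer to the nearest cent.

$8.73

CRR parameters: u = e^(σ√Δt) = e^(0.2·√1) = 1.2214, d = 1/u = 0.8187
Per-period rate: rΔt = 0.03·1 = 0.03, so R = e^0.03 = 1.0305
Risk-neutral probability p = (e^0.03 − 0.8187)/(1.2214 − 0.8187) = 0.2117/0.4027 = 0.5258
Terminal stock prices: S_u = 177.1, S_d = 118.7
Terminal payoffs (S − K): max(17.1, 0) = 17.1, max(-41.28, 0) = 0
Node 0 (S = 145): V_0 = e^(−0.03)·[0.5258·17.1034 + 0.4742·0.0000] = 8.7271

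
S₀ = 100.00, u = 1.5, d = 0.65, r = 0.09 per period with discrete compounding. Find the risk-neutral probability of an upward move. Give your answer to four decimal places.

p = 0.5176

Risk-neutral probability p = (1 + 0.09 − 0.65)/(1.5 − 0.65) = 0.4400/0.8500 = 0.5176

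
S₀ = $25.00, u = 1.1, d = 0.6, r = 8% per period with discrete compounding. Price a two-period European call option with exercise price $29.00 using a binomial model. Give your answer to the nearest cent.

Risk-neutral probability p = (1 + 0.08 − 0.6)/(1.1 − 0.6) = 0.4800/0.5000 = 0.9600
Terminal stock prices: S_uu = 30.25, S_ud = 16.5, S_dd = 9
Terminal payoffs (S − K): max(1.25, 0) = 1.25, max(-12.5, 0) = 0, max(-20, 0) = 0
Node u (S = 27.5): V_u = 1/1.08·[0.9600·1.2500 + 0.0400·0.0000] = 1.1111
Node d (S = 15): V_d = 1/1.08·[0.9600·0.0000 + 0.0400·0.0000] = 0.0000
Node 0 (S = 25): V_0 = 1/1.08·[0.9600·1.1111 + 0.0400·0.0000] = 0.9877

$0.99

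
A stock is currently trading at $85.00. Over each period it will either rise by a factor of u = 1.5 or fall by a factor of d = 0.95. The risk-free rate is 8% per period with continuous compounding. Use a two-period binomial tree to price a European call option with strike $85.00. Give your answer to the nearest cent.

Risk-neutral probability p = (e^0.08 − 0.95)/(1.5 − 0.95) = 0.1333/0.5500 = 0.2423
Terminal stock prices: S_uu = 191.2, S_ud = 121.1, S_dd = 76.71
Terminal payoffs (S − K): max(106.2, 0) = 106.2, max(36.12, 0) = 36.12, max(-8.288, 0) = 0
Node u (S = 127.5): V_u = e^(−0.08)·[0.2423·106.2500 + 0.7577·36.1250] = 49.0351
Node d (S = 80.75): V_d = e^(−0.08)·[0.2423·36.1250 + 0.7577·0.0000] = 8.0815
Node 0 (S = 85): V_0 = e^(−0.08)·[0.2423·49.0351 + 0.7577·8.0815] = 16.6218

$16.62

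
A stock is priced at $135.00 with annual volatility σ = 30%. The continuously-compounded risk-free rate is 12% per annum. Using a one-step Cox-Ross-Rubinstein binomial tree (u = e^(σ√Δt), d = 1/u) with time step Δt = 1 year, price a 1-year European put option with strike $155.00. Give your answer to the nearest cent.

CRR parameters: u = e^(σ√Δt) = e^(0.3·√1) = 1.3499, d = 1/u = 0.7408
Per-period rate: rΔt = 0.12·1 = 0.12, so R = e^0.12 = 1.1275
Risk-neutral probability p = (e^0.12 − 0.7408)/(1.3499 − 0.7408) = 0.3867/0.6090 = 0.6349
Terminal stock prices: S_u = 182.2, S_d = 100
Terminal payoffs (K − S): max(-27.23, 0) = 0, max(54.99, 0) = 54.99
Node 0 (S = 135): V_0 = e^(−0.12)·[0.6349·0.0000 + 0.3651·54.9895] = 17.8065

$17.81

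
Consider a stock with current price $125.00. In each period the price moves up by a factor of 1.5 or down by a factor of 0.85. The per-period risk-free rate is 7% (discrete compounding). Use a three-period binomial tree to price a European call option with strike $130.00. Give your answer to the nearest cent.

$31.46

Risk-neutral probability p = (1 + 0.07 − 0.85)/(1.5 − 0.85) = 0.2200/0.6500 = 0.3385
Terminal stock prices: S_uuu = 421.9, S_uud = 239.1, S_udd = 135.5, S_ddd = 76.77
Terminal payoffs (S − K): max(291.9, 0) = 291.9, max(109.1, 0) = 109.1, max(5.469, 0) = 5.469, max(-53.23, 0) = 0
Node uu (S = 281.2): V_uu = 1/1.07·[0.3385·291.8750 + 0.6615·109.0625] = 159.7547
Node ud (S = 159.4): V_ud = 1/1.07·[0.3385·109.0625 + 0.6615·5.4687] = 37.8797
Node dd (S = 90.31): V_dd = 1/1.07·[0.3385·5.4687 + 0.6615·0.0000] = 1.7299
Node u (S = 187.5): V_u = 1/1.07·[0.3385·159.7547 + 0.6615·37.8797] = 73.9530
Node d (S = 106.2): V_d = 1/1.07·[0.3385·37.8797 + 0.6615·1.7299] = 13.0516
Node 0 (S = 125): V_0 = 1/1.07·[0.3385·73.9530 + 0.6615·13.0516] = 31.4620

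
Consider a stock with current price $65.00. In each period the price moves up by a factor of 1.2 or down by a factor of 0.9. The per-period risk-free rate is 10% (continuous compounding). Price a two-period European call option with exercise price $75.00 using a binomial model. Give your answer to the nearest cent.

$7.12

Risk-neutral probability p = (e^0.1 − 0.9)/(1.2 − 0.9) = 0.2052/0.3000 = 0.6839
Terminal stock prices: S_uu = 93.6, S_ud = 70.2, S_dd = 52.65
Terminal payoffs (S − K): max(18.6, 0) = 18.6, max(-4.8, 0) = 0, max(-22.35, 0) = 0
Node u (S = 78): V_u = e^(−0.1)·[0.6839·18.6000 + 0.3161·0.0000] = 11.5101
Node d (S = 58.5): V_d = e^(−0.1)·[0.6839·0.0000 + 0.3161·0.0000] = 0.0000
Node 0 (S = 65): V_0 = e^(−0.1)·[0.6839·11.5101 + 0.3161·0.0000] = 7.1227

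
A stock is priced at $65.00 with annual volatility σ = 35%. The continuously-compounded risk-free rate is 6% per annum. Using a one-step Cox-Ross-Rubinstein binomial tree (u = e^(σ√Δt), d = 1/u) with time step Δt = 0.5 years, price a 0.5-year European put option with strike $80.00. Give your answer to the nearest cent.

CRR parameters: u = e^(σ√Δt) = e^(0.35·√0.5) = 1.2808, d = 1/u = 0.7808
Per-period rate: rΔt = 0.06·0.5 = 0.03, so R = e^0.03 = 1.0305
Risk-neutral probability p = (e^0.03 − 0.7808)/(1.2808 − 0.7808) = 0.2497/0.5000 = 0.4993
Terminal stock prices: S_u = 83.25, S_d = 50.75
Terminal payoffs (K − S): max(-3.252, 0) = 0, max(29.25, 0) = 29.25
Node 0 (S = 65): V_0 = e^(−0.03)·[0.4993·0.0000 + 0.5007·29.2506] = 14.2116

$14.21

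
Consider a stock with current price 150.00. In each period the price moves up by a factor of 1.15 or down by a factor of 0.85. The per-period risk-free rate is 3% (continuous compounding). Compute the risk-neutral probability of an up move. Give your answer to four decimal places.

Risk-neutral probability p = (e^0.03 − 0.85)/(1.15 − 0.85) = 0.1805/0.3000 = 0.6015

p = 0.6015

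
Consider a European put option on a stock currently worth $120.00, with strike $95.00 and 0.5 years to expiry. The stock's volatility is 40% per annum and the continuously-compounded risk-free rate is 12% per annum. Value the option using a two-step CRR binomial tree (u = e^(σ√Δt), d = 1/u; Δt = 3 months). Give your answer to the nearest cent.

CRR parameters: u = e^(σ√Δt) = e^(0.4·√0.25) = 1.2214, d = 1/u = 0.8187
Per-period rate: rΔt = 0.12·0.25 = 0.03, so R = e^0.03 = 1.0305
Risk-neutral probability p = (e^0.03 − 0.8187)/(1.2214 − 0.8187) = 0.2117/0.4027 = 0.5258
Terminal stock prices: S_uu = 179, S_ud = 120, S_dd = 80.44
Terminal payoffs (K − S): max(-84.02, 0) = 0, max(-25, 0) = 0, max(14.56, 0) = 14.56
Node u (S = 146.6): V_u = e^(−0.03)·[0.5258·0.0000 + 0.4742·0.0000] = 0.0000
Node d (S = 98.25): V_d = e^(−0.03)·[0.5258·0.0000 + 0.4742·14.5616] = 6.7011
Node 0 (S = 120): V_0 = e^(−0.03)·[0.5258·0.0000 + 0.4742·6.7011] = 3.0838

$3.08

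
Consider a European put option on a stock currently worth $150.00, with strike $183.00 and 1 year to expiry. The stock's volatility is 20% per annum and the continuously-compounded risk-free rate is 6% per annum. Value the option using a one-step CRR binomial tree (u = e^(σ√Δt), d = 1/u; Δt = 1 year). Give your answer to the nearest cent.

CRR parameters: u = e^(σ√Δt) = e^(0.2·√1) = 1.2214, d = 1/u = 0.8187
Per-period rate: rΔt = 0.06·1 = 0.06, so R = e^0.06 = 1.0618
Risk-neutral probability p = (e^0.06 − 0.8187)/(1.2214 − 0.8187) = 0.2431/0.4027 = 0.6037
Terminal stock prices: S_u = 183.2, S_d = 122.8
Terminal payoffs (K − S): max(-0.2104, 0) = 0, max(60.19, 0) = 60.19
Node 0 (S = 150): V_0 = e^(−0.06)·[0.6037·0.0000 + 0.3963·60.1904] = 22.4625

$22.46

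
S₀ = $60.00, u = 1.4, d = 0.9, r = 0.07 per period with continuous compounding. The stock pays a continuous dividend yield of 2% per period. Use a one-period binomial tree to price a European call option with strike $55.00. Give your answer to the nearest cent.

$8.18

Per-period risk-free factor R = e^0.07 = 1.0725; dividend-adjusted growth = e^(0.07−0.02) = 1.0513.
Risk-neutral probability p = (1.0513 − 0.9)/(1.4 − 0.9) = 0.1513/0.5000 = 0.3025
Terminal stock prices: S_u = 84, S_d = 54
Terminal payoffs (S − K): max(29, 0) = 29, max(-1, 0) = 0
Node 0 (S = 60): V_0 = e^(−0.07)·[0.3025·29.0000 + 0.6975·0.0000] = 8.1806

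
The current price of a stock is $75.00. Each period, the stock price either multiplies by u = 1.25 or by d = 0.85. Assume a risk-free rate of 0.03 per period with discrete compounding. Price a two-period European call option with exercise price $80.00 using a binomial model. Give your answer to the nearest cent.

Risk-neutral probability p = (1 + 0.03 − 0.85)/(1.25 − 0.85) = 0.1800/0.4000 = 0.4500
Terminal stock prices: S_uu = 117.2, S_ud = 79.69, S_dd = 54.19
Terminal payoffs (S − K): max(37.19, 0) = 37.19, max(-0.3125, 0) = 0, max(-25.81, 0) = 0
Node u (S = 93.75): V_u = 1/1.03·[0.4500·37.1875 + 0.5500·0.0000] = 16.2470
Node d (S = 63.75): V_d = 1/1.03·[0.4500·0.0000 + 0.5500·0.0000] = 0.0000
Node 0 (S = 75): V_0 = 1/1.03·[0.4500·16.2470 + 0.5500·0.0000] = 7.0982

$7.10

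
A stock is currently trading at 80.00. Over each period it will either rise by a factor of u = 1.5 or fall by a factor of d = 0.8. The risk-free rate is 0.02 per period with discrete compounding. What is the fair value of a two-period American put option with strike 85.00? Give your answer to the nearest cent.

15.28

Risk-neutral probability p = (1 + 0.02 − 0.8)/(1.5 − 0.8) = 0.2200/0.7000 = 0.3143
Terminal stock prices: S_uu = 180, S_ud = 96, S_dd = 51.2
Terminal payoffs (K − S): max(-95, 0) = 0, max(-11, 0) = 0, max(33.8, 0) = 33.8
Node u (S = 120): continuation = 1/1.02·[0.3143·0.0000 + 0.6857·0.0000] = 0.0000; exercise value = 0.0000 ≤ continuation, so V_u = 0.0000
Node d (S = 64): continuation = 1/1.02·[0.3143·0.0000 + 0.6857·33.8000] = 22.7227; exercise value = 21.0000 ≤ continuation, so V_d = 22.7227
Node 0 (S = 80): continuation = 1/1.02·[0.3143·0.0000 + 0.6857·22.7227] = 15.2758; exercise value = 5.0000 ≤ continuation, so V_0 = 15.2758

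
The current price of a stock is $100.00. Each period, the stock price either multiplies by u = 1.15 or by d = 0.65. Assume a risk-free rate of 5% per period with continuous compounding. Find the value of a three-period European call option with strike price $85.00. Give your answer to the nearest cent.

Risk-neutral probability p = (e^0.05 − 0.65)/(1.15 − 0.65) = 0.4013/0.5000 = 0.8025
Terminal stock prices: S_uuu = 152.1, S_uud = 85.96, S_udd = 48.59, S_ddd = 27.46
Terminal payoffs (S − K): max(67.09, 0) = 67.09, max(0.9625, 0) = 0.9625, max(-36.41, 0) = 0, max(-57.54, 0) = 0
Node uu (S = 132.2): V_uu = e^(−0.05)·[0.8025·67.0875 + 0.1975·0.9625] = 51.3955
Node ud (S = 74.75): V_ud = e^(−0.05)·[0.8025·0.9625 + 0.1975·0.0000] = 0.7348
Node dd (S = 42.25): V_dd = e^(−0.05)·[0.8025·0.0000 + 0.1975·0.0000] = 0.0000
Node u (S = 115): V_u = e^(−0.05)·[0.8025·51.3955 + 0.1975·0.7348] = 39.3734
Node d (S = 65): V_d = e^(−0.05)·[0.8025·0.7348 + 0.1975·0.0000] = 0.5609
Node 0 (S = 100): V_0 = e^(−0.05)·[0.8025·39.3734 + 0.1975·0.5609] = 30.1631

$30.16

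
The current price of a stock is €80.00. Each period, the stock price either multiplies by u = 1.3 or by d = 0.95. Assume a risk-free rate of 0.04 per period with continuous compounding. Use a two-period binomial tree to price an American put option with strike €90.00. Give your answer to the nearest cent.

€10.00

Risk-neutral probability p = (e^0.04 − 0.95)/(1.3 − 0.95) = 0.0908/0.3500 = 0.2595
Terminal stock prices: S_uu = 135.2, S_ud = 98.8, S_dd = 72.2
Terminal payoffs (K − S): max(-45.2, 0) = 0, max(-8.8, 0) = 0, max(17.8, 0) = 17.8
Node u (S = 104): continuation = e^(−0.04)·[0.2595·0.0000 + 0.7405·0.0000] = 0.0000; exercise value = 0.0000 ≤ continuation, so V_u = 0.0000
Node d (S = 76): continuation = e^(−0.04)·[0.2595·0.0000 + 0.7405·17.8000] = 12.6648; exercise value = 14.0000 > continuation, so V_d = 14.0000 (exercise)
Node 0 (S = 80): continuation = e^(−0.04)·[0.2595·0.0000 + 0.7405·14.0000] = 9.9611; exercise value = 10.0000 > continuation, so V_0 = 10.0000 (exercise)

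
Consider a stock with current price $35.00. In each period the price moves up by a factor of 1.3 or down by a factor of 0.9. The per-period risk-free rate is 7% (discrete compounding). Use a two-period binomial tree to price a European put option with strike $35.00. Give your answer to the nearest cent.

$1.92

Risk-neutral probability p = (1 + 0.07 − 0.9)/(1.3 − 0.9) = 0.1700/0.4000 = 0.4250
Terminal stock prices: S_uu = 59.15, S_ud = 40.95, S_dd = 28.35
Terminal payoffs (K − S): max(-24.15, 0) = 0, max(-5.95, 0) = 0, max(6.65, 0) = 6.65
Node u (S = 45.5): V_u = 1/1.07·[0.4250·0.0000 + 0.5750·0.0000] = 0.0000
Node d (S = 31.5): V_d = 1/1.07·[0.4250·0.0000 + 0.5750·6.6500] = 3.5736
Node 0 (S = 35): V_0 = 1/1.07·[0.4250·0.0000 + 0.5750·3.5736] = 1.9204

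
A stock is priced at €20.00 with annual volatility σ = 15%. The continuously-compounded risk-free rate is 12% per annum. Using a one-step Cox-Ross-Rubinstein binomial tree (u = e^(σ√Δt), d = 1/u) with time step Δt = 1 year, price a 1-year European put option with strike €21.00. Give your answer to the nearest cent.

€0.38

CRR parameters: u = e^(σ√Δt) = e^(0.15·√1) = 1.1618, d = 1/u = 0.8607
Per-period rate: rΔt = 0.12·1 = 0.12, so R = e^0.12 = 1.1275
Risk-neutral probability p = (e^0.12 − 0.8607)/(1.1618 − 0.8607) = 0.2668/0.3011 = 0.8860
Terminal stock prices: S_u = 23.24, S_d = 17.21
Terminal payoffs (K − S): max(-2.237, 0) = 0, max(3.786, 0) = 3.786
Node 0 (S = 20): V_0 = e^(−0.12)·[0.8860·0.0000 + 0.1140·3.7858] = 0.3829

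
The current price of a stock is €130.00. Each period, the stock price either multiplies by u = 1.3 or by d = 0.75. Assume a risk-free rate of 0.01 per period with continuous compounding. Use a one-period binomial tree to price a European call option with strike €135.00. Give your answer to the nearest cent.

Risk-neutral probability p = (e^0.01 − 0.75)/(1.3 − 0.75) = 0.2601/0.5500 = 0.4728
Terminal stock prices: S_u = 169, S_d = 97.5
Terminal payoffs (S − K): max(34, 0) = 34, max(-37.5, 0) = 0
Node 0 (S = 130): V_0 = e^(−0.01)·[0.4728·34.0000 + 0.5272·0.0000] = 15.9159

€15.92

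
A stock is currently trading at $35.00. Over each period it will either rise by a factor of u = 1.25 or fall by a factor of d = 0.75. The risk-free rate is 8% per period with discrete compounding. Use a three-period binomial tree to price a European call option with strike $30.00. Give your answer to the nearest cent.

Risk-neutral probability p = (1 + 0.08 − 0.75)/(1.25 − 0.75) = 0.3300/0.5000 = 0.6600
Terminal stock prices: S_uuu = 68.36, S_uud = 41.02, S_udd = 24.61, S_ddd = 14.77
Terminal payoffs (S − K): max(38.36, 0) = 38.36, max(11.02, 0) = 11.02, max(-5.391, 0) = 0, max(-15.23, 0) = 0
Node uu (S = 54.69): V_uu = 1/1.08·[0.6600·38.3594 + 0.3400·11.0156] = 26.9097
Node ud (S = 32.81): V_ud = 1/1.08·[0.6600·11.0156 + 0.3400·0.0000] = 6.7318
Node dd (S = 19.69): V_dd = 1/1.08·[0.6600·0.0000 + 0.3400·0.0000] = 0.0000
Node u (S = 43.75): V_u = 1/1.08·[0.6600·26.9097 + 0.3400·6.7318] = 18.5641
Node d (S = 26.25): V_d = 1/1.08·[0.6600·6.7318 + 0.3400·0.0000] = 4.1139
Node 0 (S = 35): V_0 = 1/1.08·[0.6600·18.5641 + 0.3400·4.1139] = 12.6398

$12.64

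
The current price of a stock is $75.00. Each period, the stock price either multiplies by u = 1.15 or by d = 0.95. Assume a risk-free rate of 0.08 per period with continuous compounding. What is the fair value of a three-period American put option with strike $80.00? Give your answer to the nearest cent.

$5.00

Risk-neutral probability p = (e^0.08 − 0.95)/(1.15 − 0.95) = 0.1333/0.2000 = 0.6664
Terminal stock prices: S_uuu = 114.1, S_uud = 94.23, S_udd = 77.84, S_ddd = 64.3
Terminal payoffs (K − S): max(-34.07, 0) = 0, max(-14.23, 0) = 0, max(2.159, 0) = 2.159, max(15.7, 0) = 15.7
Node uu (S = 99.19): continuation = e^(−0.08)·[0.6664·0.0000 + 0.3336·0.0000] = 0.0000; exercise value = 0.0000 ≤ continuation, so V_uu = 0.0000
Node ud (S = 81.94): continuation = e^(−0.08)·[0.6664·0.0000 + 0.3336·2.1594] = 0.6649; exercise value = 0.0000 ≤ continuation, so V_ud = 0.6649
Node dd (S = 67.69): continuation = e^(−0.08)·[0.6664·2.1594 + 0.3336·15.6969] = 6.1618; exercise value = 12.3125 > continuation, so V_dd = 12.3125 (exercise)
Node u (S = 86.25): continuation = e^(−0.08)·[0.6664·0.0000 + 0.3336·0.6649] = 0.2047; exercise value = 0.0000 ≤ continuation, so V_u = 0.2047
Node d (S = 71.25): continuation = e^(−0.08)·[0.6664·0.6649 + 0.3336·12.3125] = 4.2003; exercise value = 8.7500 > continuation, so V_d = 8.7500 (exercise)
Node 0 (S = 75): continuation = e^(−0.08)·[0.6664·0.2047 + 0.3336·8.7500] = 2.8202; exercise value = 5.0000 > continuation, so V_0 = 5.0000 (exercise)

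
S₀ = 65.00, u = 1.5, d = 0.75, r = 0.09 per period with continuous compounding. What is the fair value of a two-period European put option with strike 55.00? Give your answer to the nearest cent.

4.51

Risk-neutral probability p = (e^0.09 − 0.75)/(1.5 − 0.75) = 0.3442/0.7500 = 0.4589
Terminal stock prices: S_uu = 146.2, S_ud = 73.12, S_dd = 36.56
Terminal payoffs (K − S): max(-91.25, 0) = 0, max(-18.12, 0) = 0, max(18.44, 0) = 18.44
Node u (S = 97.5): V_u = e^(−0.09)·[0.4589·0.0000 + 0.5411·0.0000] = 0.0000
Node d (S = 48.75): V_d = e^(−0.09)·[0.4589·0.0000 + 0.5411·18.4375] = 9.1179
Node 0 (S = 65): V_0 = e^(−0.09)·[0.4589·0.0000 + 0.5411·9.1179] = 4.5091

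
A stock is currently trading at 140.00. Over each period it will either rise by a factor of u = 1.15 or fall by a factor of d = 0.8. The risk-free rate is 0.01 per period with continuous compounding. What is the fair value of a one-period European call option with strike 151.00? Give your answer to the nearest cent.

5.94

Risk-neutral probability p = (e^0.01 − 0.8)/(1.15 − 0.8) = 0.2101/0.3500 = 0.6001
Terminal stock prices: S_u = 161, S_d = 112
Terminal payoffs (S − K): max(10, 0) = 10, max(-39, 0) = 0
Node 0 (S = 140): V_0 = e^(−0.01)·[0.6001·10.0000 + 0.3999·0.0000] = 5.9417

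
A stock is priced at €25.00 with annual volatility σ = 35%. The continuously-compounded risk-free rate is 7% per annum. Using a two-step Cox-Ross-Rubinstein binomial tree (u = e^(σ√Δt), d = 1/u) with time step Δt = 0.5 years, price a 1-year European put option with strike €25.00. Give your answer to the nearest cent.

€2.19

CRR parameters: u = e^(σ√Δt) = e^(0.35·√0.5) = 1.2808, d = 1/u = 0.7808
Per-period rate: rΔt = 0.07·0.5 = 0.035, so R = e^0.035 = 1.0356
Risk-neutral probability p = (e^0.035 − 0.7808)/(1.2808 − 0.7808) = 0.2549/0.5000 = 0.5097
Terminal stock prices: S_uu = 41.01, S_ud = 25, S_dd = 15.24
Terminal payoffs (K − S): max(-16.01, 0) = 0, max(0, 0) = 0, max(9.76, 0) = 9.76
Node u (S = 32.02): V_u = e^(−0.035)·[0.5097·0.0000 + 0.4903·0.0000] = 0.0000
Node d (S = 19.52): V_d = e^(−0.035)·[0.5097·0.0000 + 0.4903·9.7603] = 4.6211
Node 0 (S = 25): V_0 = e^(−0.035)·[0.5097·0.0000 + 0.4903·4.6211] = 2.1879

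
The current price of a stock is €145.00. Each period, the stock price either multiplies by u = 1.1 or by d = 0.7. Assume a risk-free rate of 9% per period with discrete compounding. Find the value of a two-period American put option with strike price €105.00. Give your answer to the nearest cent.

€0.08

Risk-neutral probability p = (1 + 0.09 − 0.7)/(1.1 − 0.7) = 0.3900/0.4000 = 0.9750
Terminal stock prices: S_uu = 175.5, S_ud = 111.6, S_dd = 71.05
Terminal payoffs (K − S): max(-70.45, 0) = 0, max(-6.65, 0) = 0, max(33.95, 0) = 33.95
Node u (S = 159.5): continuation = 1/1.09·[0.9750·0.0000 + 0.0250·0.0000] = 0.0000; exercise value = 0.0000 ≤ continuation, so V_u = 0.0000
Node d (S = 101.5): continuation = 1/1.09·[0.9750·0.0000 + 0.0250·33.9500] = 0.7787; exercise value = 3.5000 > continuation, so V_d = 3.5000 (exercise)
Node 0 (S = 145): continuation = 1/1.09·[0.9750·0.0000 + 0.0250·3.5000] = 0.0803; exercise value = 0.0000 ≤ continuation, so V_0 = 0.0803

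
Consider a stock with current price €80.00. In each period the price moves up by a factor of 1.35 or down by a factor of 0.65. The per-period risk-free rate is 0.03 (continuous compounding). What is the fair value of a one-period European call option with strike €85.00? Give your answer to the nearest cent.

€12.13

Risk-neutral probability p = (e^0.03 − 0.65)/(1.35 − 0.65) = 0.3805/0.7000 = 0.5435
Terminal stock prices: S_u = 108, S_d = 52
Terminal payoffs (S − K): max(23, 0) = 23, max(-33, 0) = 0
Node 0 (S = 80): V_0 = e^(−0.03)·[0.5435·23.0000 + 0.4565·0.0000] = 12.1312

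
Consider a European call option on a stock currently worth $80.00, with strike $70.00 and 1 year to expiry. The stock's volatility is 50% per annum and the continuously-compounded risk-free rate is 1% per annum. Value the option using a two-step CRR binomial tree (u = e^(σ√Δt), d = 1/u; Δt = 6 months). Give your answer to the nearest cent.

$20.89

CRR parameters: u = e^(σ√Δt) = e^(0.5·√0.5) = 1.4241, d = 1/u = 0.7022
Per-period rate: rΔt = 0.01·0.5 = 0.005, so R = e^0.005 = 1.0050
Risk-neutral probability p = (e^0.005 − 0.7022)/(1.4241 − 0.7022) = 0.3028/0.7219 = 0.4195
Terminal stock prices: S_uu = 162.2, S_ud = 80, S_dd = 39.45
Terminal payoffs (S − K): max(92.25, 0) = 92.25, max(10, 0) = 10, max(-30.55, 0) = 0
Node u (S = 113.9): V_u = e^(−0.005)·[0.4195·92.2492 + 0.5805·10.0000] = 44.2786
Node d (S = 56.18): V_d = e^(−0.005)·[0.4195·10.0000 + 0.5805·0.0000] = 4.1737
Node 0 (S = 80): V_0 = e^(−0.005)·[0.4195·44.2786 + 0.5805·4.1737] = 20.8916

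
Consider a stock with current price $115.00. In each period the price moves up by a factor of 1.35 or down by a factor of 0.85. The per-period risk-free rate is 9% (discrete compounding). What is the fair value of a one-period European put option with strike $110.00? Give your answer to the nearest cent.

Risk-neutral probability p = (1 + 0.09 − 0.85)/(1.35 − 0.85) = 0.2400/0.5000 = 0.4800
Terminal stock prices: S_u = 155.2, S_d = 97.75
Terminal payoffs (K − S): max(-45.25, 0) = 0, max(12.25, 0) = 12.25
Node 0 (S = 115): V_0 = 1/1.09·[0.4800·0.0000 + 0.5200·12.2500] = 5.8440

$5.84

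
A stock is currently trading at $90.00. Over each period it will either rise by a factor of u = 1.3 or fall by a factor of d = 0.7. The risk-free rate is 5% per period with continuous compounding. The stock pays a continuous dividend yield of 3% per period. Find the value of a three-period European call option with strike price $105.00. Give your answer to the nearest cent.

Per-period risk-free factor R = e^0.05 = 1.0513; dividend-adjusted growth = e^(0.05−0.03) = 1.0202.
Risk-neutral probability p = (1.0202 − 0.7)/(1.3 − 0.7) = 0.3202/0.6000 = 0.5337
Terminal stock prices: S_uuu = 197.7, S_uud = 106.5, S_udd = 57.33, S_ddd = 30.87
Terminal payoffs (S − K): max(92.73, 0) = 92.73, max(1.47, 0) = 1.47, max(-47.67, 0) = 0, max(-74.13, 0) = 0
Node uu (S = 152.1): V_uu = e^(−0.05)·[0.5337·92.7300 + 0.4663·1.4700] = 47.7257
Node ud (S = 81.9): V_ud = e^(−0.05)·[0.5337·1.4700 + 0.4663·0.0000] = 0.7462
Node dd (S = 44.1): V_dd = e^(−0.05)·[0.5337·0.0000 + 0.4663·0.0000] = 0.0000
Node u (S = 117): V_u = e^(−0.05)·[0.5337·47.7257 + 0.4663·0.7462] = 24.5586
Node d (S = 63): V_d = e^(−0.05)·[0.5337·0.7462 + 0.4663·0.0000] = 0.3788
Node 0 (S = 90): V_0 = e^(−0.05)·[0.5337·24.5586 + 0.4663·0.3788] = 12.6350

$12.63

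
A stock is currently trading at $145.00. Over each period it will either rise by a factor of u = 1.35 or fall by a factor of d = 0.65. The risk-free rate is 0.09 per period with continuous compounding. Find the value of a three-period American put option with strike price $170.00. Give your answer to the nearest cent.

$33.58

Risk-neutral probability p = (e^0.09 − 0.65)/(1.35 − 0.65) = 0.4442/0.7000 = 0.6345
Terminal stock prices: S_uuu = 356.8, S_uud = 171.8, S_udd = 82.7, S_ddd = 39.82
Terminal payoffs (K − S): max(-186.8, 0) = 0, max(-1.771, 0) = 0, max(87.3, 0) = 87.3, max(130.2, 0) = 130.2
Node uu (S = 264.3): continuation = e^(−0.09)·[0.6345·0.0000 + 0.3655·0.0000] = 0.0000; exercise value = 0.0000 ≤ continuation, so V_uu = 0.0000
Node ud (S = 127.2): continuation = e^(−0.09)·[0.6345·0.0000 + 0.3655·87.2956] = 29.1576; exercise value = 42.7625 > continuation, so V_ud = 42.7625 (exercise)
Node dd (S = 61.26): continuation = e^(−0.09)·[0.6345·87.2956 + 0.3655·130.1794] = 94.1058; exercise value = 108.7375 > continuation, so V_dd = 108.7375 (exercise)
Node u (S = 195.8): continuation = e^(−0.09)·[0.6345·0.0000 + 0.3655·42.7625] = 14.2831; exercise value = 0.0000 ≤ continuation, so V_u = 14.2831
Node d (S = 94.25): continuation = e^(−0.09)·[0.6345·42.7625 + 0.3655·108.7375] = 61.1183; exercise value = 75.7500 > continuation, so V_d = 75.7500 (exercise)
Node 0 (S = 145): continuation = e^(−0.09)·[0.6345·14.2831 + 0.3655·75.7500] = 33.5843; exercise value = 25.0000 ≤ continuation, so V_0 = 33.5843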